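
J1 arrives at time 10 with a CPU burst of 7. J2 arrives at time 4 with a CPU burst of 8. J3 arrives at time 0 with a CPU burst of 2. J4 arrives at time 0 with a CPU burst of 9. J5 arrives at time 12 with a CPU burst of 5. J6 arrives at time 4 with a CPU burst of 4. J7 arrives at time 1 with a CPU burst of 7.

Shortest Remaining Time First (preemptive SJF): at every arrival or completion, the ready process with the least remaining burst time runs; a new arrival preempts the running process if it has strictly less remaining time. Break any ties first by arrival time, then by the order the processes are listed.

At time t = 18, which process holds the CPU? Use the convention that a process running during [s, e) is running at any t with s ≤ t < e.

Gantt: | J3 0-2 | J7 2-4 | J6 4-8 | J7 8-13 | J5 13-18 | J1 18-25 | J2 25-33 | J4 33-42 |
Completion: J1=25  J2=33  J3=2  J4=42  J5=18  J6=8  J7=13

J1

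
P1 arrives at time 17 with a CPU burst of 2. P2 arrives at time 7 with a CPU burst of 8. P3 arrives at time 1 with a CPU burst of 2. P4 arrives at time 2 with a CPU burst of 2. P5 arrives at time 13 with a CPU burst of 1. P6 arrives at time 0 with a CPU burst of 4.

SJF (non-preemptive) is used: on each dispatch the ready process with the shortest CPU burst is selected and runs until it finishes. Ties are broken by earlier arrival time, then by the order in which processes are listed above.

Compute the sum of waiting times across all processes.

11

Gantt: | P6 0-4 | P3 4-6 | P4 6-8 | P2 8-16 | P5 16-17 | P1 17-19 |
Completion: P1=19  P2=16  P3=6  P4=8  P5=17  P6=4
Turnaround (C−A): P1=2  P2=9  P3=5  P4=6  P5=4  P6=4
Waiting = turnaround − burst: P1=0, P2=1, P3=3, P4=4, P5=3, P6=0
Total waiting = 0 + 1 + 3 + 4 + 3 + 0 = 11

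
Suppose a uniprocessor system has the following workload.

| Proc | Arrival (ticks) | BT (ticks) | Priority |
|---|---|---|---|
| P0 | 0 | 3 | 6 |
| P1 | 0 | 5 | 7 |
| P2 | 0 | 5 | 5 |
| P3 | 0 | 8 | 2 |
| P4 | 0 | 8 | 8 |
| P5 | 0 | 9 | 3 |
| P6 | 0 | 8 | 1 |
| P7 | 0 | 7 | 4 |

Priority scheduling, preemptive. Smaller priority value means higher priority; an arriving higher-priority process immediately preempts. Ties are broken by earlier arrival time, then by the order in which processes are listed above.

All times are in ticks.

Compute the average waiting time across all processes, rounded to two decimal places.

25.38

Gantt: | P6 0-8 | P3 8-16 | P5 16-25 | P7 25-32 | P2 32-37 | P0 37-40 | P1 40-45 | P4 45-53 |
Completion: P0=40  P1=45  P2=37  P3=16  P4=53  P5=25  P6=8  P7=32
Turnaround (C−A): P0=40  P1=45  P2=37  P3=16  P4=53  P5=25  P6=8  P7=32
Waiting times: P0=37, P1=40, P2=32, P3=8, P4=45, P5=16, P6=0, P7=25
Average waiting = (37+40+32+8+45+16+0+25) / 8 = 203/8 = 25.38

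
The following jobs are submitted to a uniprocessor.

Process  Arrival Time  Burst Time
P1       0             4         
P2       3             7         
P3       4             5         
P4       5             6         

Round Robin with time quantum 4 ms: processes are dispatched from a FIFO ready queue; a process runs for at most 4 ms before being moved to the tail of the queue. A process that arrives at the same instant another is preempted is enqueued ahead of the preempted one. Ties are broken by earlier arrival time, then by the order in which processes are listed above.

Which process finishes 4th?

Schedule: | P1 0-4 | P2 4-8 | P3 8-12 | P4 12-16 | P2 16-19 | P3 19-20 | P4 20-22 |
Completion: P1=4  P2=19  P3=20  P4=22
Turnaround (C−A): P1=4  P2=16  P3=16  P4=17
Finish order: P1 → P2 → P3 → P4

P4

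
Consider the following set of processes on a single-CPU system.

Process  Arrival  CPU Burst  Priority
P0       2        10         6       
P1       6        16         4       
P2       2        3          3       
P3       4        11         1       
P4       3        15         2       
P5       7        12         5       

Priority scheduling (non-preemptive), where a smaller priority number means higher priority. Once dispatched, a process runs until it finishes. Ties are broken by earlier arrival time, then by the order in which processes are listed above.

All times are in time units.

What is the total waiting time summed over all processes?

136

Gantt: | idle 0-2 | P2 2-5 | P3 5-16 | P4 16-31 | P1 31-47 | P5 47-59 | P0 59-69 |
Completion: P0=69  P1=47  P2=5  P3=16  P4=31  P5=59
Waiting = turnaround − burst: P0=57, P1=25, P2=0, P3=1, P4=13, P5=40
Total waiting = 57 + 25 + 0 + 1 + 13 + 40 = 136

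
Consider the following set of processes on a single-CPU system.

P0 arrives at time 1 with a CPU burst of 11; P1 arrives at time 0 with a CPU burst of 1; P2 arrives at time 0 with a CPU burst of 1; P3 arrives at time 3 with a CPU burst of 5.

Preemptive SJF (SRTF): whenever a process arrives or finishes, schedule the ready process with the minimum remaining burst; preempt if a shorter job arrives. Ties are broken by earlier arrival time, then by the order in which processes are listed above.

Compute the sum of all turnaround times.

25

Schedule: | P1 0-1 | P2 1-2 | P0 2-3 | P3 3-8 | P0 8-18 |
Completion: P0=18  P1=1  P2=2  P3=8
Turnaround (C−A): P0=17  P1=1  P2=2  P3=5
Turnaround = completion − arrival: P0=17, P1=1, P2=2, P3=5
Total turnaround = 17 + 1 + 2 + 5 = 25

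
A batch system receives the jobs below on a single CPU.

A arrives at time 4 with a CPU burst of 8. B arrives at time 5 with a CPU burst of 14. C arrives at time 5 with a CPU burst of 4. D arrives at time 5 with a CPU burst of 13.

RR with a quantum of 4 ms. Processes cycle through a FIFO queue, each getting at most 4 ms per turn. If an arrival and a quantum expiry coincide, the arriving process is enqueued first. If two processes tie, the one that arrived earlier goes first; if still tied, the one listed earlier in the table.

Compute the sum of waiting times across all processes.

Schedule: | idle 0-4 | A 4-8 | B 8-12 | C 12-16 | D 16-20 | A 20-24 | B 24-28 | D 28-32 | B 32-36 | D 36-40 | B 40-42 | D 42-43 |
Completion: A=24  B=42  C=16  D=43
Waiting = turnaround − burst: A=12, B=23, C=7, D=25
Total waiting = 12 + 23 + 7 + 25 = 67

67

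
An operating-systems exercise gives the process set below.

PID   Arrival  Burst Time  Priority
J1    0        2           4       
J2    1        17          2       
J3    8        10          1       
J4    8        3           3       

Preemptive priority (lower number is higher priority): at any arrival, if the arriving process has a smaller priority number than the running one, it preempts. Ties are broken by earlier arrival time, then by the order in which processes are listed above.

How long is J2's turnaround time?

Gantt: | J1 0-1 | J2 1-8 | J3 8-18 | J2 18-28 | J4 28-31 | J1 31-32 |
Completion: J1=32  J2=28  J3=18  J4=31
Turnaround (C−A): J1=32  J2=27  J3=10  J4=23
Turnaround(J2) = completion − arrival = 28 − 1 = 27

27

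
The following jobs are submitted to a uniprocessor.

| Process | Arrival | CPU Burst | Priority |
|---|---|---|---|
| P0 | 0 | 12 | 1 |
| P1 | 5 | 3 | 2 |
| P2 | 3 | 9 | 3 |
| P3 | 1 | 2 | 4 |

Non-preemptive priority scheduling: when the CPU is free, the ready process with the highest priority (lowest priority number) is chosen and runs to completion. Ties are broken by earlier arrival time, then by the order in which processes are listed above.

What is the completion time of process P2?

24

Schedule: | P0 0-12 | P1 12-15 | P2 15-24 | P3 24-26 |
Completion: P0=12  P1=15  P2=24  P3=26
Turnaround (C−A): P0=12  P1=10  P2=21  P3=25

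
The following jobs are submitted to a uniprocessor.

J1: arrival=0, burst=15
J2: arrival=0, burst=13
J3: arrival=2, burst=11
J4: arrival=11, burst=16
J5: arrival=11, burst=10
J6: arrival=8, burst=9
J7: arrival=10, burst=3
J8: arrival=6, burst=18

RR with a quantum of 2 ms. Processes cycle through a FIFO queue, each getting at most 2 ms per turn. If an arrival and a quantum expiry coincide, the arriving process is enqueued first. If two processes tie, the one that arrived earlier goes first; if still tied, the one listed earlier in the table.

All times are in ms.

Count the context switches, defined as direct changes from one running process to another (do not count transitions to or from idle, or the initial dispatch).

Timeline: | J1 0-2 | J2 2-4 | J3 4-6 | J1 6-8 | J2 8-10 | J8 10-12 | J3 12-14 | J6 14-16 | J1 16-18 | J7 18-20 | J2 20-22 | J4 22-24 | J5 24-26 | J8 26-28 | J3 28-30 | J6 30-32 | J1 32-34 | J7 34-35 | J2 35-37 | J4 37-39 | J5 39-41 | J8 41-43 | J3 43-45 | J6 45-47 | J1 47-49 | J2 49-51 | J4 51-53 | J5 53-55 | J8 55-57 | J3 57-59 | J6 59-61 | J1 61-63 | J2 63-65 | J4 65-67 | J5 67-69 | J8 69-71 | J3 71-72 | J6 72-73 | J1 73-75 | J2 75-76 | J4 76-78 | J5 78-80 | J8 80-82 | J1 82-83 | J4 83-85 | J8 85-87 | J4 87-89 | J8 89-91 | J4 91-93 | J8 93-95 |
Completion: J1=83  J2=76  J3=72  J4=93  J5=80  J6=73  J7=35  J8=95
Turnaround (C−A): J1=83  J2=76  J3=70  J4=82  J5=69  J6=65  J7=25  J8=89

49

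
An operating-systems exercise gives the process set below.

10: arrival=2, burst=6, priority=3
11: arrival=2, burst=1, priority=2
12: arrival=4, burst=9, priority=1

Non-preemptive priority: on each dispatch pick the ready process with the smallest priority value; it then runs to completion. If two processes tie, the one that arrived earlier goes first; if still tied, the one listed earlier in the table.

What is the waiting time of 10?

1

Schedule: | idle 0-2 | 11 2-3 | 10 3-9 | 12 9-18 |
Completion: 10=9  11=3  12=18
Turnaround (C−A): 10=7  11=1  12=14
Waiting(10) = turnaround − burst = 7 − 6 = 1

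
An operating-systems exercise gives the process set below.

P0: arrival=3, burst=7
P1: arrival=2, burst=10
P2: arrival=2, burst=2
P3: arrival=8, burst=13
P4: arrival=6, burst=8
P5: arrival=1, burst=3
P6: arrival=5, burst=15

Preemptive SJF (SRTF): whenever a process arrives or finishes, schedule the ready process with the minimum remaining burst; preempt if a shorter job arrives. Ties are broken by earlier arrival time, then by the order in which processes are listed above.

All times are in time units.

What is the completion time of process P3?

Schedule: | idle 0-1 | P5 1-4 | P2 4-6 | P0 6-13 | P4 13-21 | P1 21-31 | P3 31-44 | P6 44-59 |
Completion: P0=13  P1=31  P2=6  P3=44  P4=21  P5=4  P6=59
Turnaround (C−A): P0=10  P1=29  P2=4  P3=36  P4=15  P5=3  P6=54

44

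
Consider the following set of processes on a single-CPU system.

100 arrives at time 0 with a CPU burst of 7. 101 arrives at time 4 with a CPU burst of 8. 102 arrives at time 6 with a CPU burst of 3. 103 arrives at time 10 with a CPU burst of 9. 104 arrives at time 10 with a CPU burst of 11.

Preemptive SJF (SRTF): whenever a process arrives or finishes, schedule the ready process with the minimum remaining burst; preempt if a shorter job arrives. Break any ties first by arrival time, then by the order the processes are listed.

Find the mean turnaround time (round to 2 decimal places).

Timeline: | 100 0-7 | 102 7-10 | 101 10-18 | 103 18-27 | 104 27-38 |
Completion: 100=7  101=18  102=10  103=27  104=38
Turnaround (C−A): 100=7  101=14  102=4  103=17  104=28
Turnaround times: 100=7, 101=14, 102=4, 103=17, 104=28
Average turnaround = (7+14+4+17+28) / 5 = 70/5 = 14.00

14.00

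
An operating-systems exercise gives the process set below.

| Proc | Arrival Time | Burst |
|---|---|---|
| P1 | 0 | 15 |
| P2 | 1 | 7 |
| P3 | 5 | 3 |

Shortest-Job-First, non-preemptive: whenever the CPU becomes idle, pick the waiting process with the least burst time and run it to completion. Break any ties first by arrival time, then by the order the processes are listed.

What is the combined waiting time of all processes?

27

Timeline: | P1 0-15 | P3 15-18 | P2 18-25 |
Completion: P1=15  P2=25  P3=18
Waiting = turnaround − burst: P1=0, P2=17, P3=10
Total waiting = 0 + 17 + 10 = 27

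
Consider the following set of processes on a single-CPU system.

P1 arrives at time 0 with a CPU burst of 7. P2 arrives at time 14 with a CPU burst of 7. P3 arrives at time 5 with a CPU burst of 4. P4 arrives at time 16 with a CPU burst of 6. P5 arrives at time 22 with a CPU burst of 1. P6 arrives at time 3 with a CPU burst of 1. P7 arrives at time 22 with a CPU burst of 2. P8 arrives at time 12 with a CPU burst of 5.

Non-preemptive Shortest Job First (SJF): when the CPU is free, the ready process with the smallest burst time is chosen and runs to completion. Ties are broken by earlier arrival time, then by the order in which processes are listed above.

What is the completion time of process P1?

7

Gantt: | P1 0-7 | P6 7-8 | P3 8-12 | P8 12-17 | P4 17-23 | P5 23-24 | P7 24-26 | P2 26-33 |
Completion: P1=7  P2=33  P3=12  P4=23  P5=24  P6=8  P7=26  P8=17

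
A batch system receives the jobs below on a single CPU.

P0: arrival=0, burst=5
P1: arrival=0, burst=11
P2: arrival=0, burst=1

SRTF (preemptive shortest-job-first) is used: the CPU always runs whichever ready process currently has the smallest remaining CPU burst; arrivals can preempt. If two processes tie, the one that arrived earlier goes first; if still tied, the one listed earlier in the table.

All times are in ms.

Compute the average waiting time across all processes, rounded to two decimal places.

Gantt: | P2 0-1 | P0 1-6 | P1 6-17 |
Completion: P0=6  P1=17  P2=1
Turnaround (C−A): P0=6  P1=17  P2=1
Waiting times: P0=1, P1=6, P2=0
Average waiting = (1+6+0) / 3 = 7/3 = 2.33

2.33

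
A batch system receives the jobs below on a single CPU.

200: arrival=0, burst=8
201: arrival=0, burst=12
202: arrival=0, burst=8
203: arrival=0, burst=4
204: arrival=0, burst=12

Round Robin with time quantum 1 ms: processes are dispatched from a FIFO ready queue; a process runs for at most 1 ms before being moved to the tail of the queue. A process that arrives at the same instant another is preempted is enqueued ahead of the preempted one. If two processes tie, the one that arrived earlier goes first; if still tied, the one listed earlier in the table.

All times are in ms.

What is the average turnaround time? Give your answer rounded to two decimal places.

34.80

Timeline: | 200 0-1 | 201 1-2 | 202 2-3 | 203 3-4 | 204 4-5 | 200 5-6 | 201 6-7 | 202 7-8 | 203 8-9 | 204 9-10 | 200 10-11 | 201 11-12 | 202 12-13 | 203 13-14 | 204 14-15 | 200 15-16 | 201 16-17 | 202 17-18 | 203 18-19 | 204 19-20 | 200 20-21 | 201 21-22 | 202 22-23 | 204 23-24 | 200 24-25 | 201 25-26 | 202 26-27 | 204 27-28 | 200 28-29 | 201 29-30 | 202 30-31 | 204 31-32 | 200 32-33 | 201 33-34 | 202 34-35 | 204 35-36 | 201 36-37 | 204 37-38 | 201 38-39 | 204 39-40 | 201 40-41 | 204 41-42 | 201 42-43 | 204 43-44 |
Completion: 200=33  201=43  202=35  203=19  204=44
Turnaround times: 200=33, 201=43, 202=35, 203=19, 204=44
Average turnaround = (33+43+35+19+44) / 5 = 174/5 = 34.80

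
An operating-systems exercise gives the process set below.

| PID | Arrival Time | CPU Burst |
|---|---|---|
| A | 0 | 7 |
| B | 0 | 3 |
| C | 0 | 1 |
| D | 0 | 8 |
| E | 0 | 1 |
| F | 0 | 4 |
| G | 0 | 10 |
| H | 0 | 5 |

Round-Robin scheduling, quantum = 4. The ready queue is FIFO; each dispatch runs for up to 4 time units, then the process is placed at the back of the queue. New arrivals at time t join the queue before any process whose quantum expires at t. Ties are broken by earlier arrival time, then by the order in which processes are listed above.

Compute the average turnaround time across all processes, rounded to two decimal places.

22.63

Timeline: | A 0-4 | B 4-7 | C 7-8 | D 8-12 | E 12-13 | F 13-17 | G 17-21 | H 21-25 | A 25-28 | D 28-32 | G 32-36 | H 36-37 | G 37-39 |
Completion: A=28  B=7  C=8  D=32  E=13  F=17  G=39  H=37
Turnaround times: A=28, B=7, C=8, D=32, E=13, F=17, G=39, H=37
Average turnaround = (28+7+8+32+13+17+39+37) / 8 = 181/8 = 22.63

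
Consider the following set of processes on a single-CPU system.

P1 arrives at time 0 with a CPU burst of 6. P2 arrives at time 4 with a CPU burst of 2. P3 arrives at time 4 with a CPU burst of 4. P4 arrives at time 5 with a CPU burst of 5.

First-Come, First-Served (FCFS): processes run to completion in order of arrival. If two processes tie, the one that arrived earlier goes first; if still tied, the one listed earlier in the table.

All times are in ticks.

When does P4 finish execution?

17

Timeline: | P1 0-6 | P2 6-8 | P3 8-12 | P4 12-17 |
Completion: P1=6  P2=8  P3=12  P4=17
Turnaround (C−A): P1=6  P2=4  P3=8  P4=12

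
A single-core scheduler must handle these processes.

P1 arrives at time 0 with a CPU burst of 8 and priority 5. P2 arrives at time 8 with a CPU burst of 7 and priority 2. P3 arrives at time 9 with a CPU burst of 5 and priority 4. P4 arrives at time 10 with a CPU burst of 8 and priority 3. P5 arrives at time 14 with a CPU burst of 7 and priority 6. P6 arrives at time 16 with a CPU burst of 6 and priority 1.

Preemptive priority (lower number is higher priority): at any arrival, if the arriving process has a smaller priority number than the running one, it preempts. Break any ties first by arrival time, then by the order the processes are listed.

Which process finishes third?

Gantt: | P1 0-8 | P2 8-15 | P4 15-16 | P6 16-22 | P4 22-29 | P3 29-34 | P5 34-41 |
Completion: P1=8  P2=15  P3=34  P4=29  P5=41  P6=22
Turnaround (C−A): P1=8  P2=7  P3=25  P4=19  P5=27  P6=6
Finish order: P1 → P2 → P6 → P4 → P3 → P5

P6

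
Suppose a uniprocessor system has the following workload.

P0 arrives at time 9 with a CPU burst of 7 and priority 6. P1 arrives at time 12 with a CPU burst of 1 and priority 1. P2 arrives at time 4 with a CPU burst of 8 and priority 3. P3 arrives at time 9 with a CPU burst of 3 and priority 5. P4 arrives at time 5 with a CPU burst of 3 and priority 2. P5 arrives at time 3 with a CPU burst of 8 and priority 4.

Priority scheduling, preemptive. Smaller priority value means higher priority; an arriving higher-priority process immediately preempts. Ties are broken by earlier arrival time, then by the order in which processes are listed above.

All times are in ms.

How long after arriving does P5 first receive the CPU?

0

Schedule: | idle 0-3 | P5 3-4 | P2 4-5 | P4 5-8 | P2 8-12 | P1 12-13 | P2 13-16 | P5 16-23 | P3 23-26 | P0 26-33 |
Completion: P0=33  P1=13  P2=16  P3=26  P4=8  P5=23
Response(P5) = first start − arrival = 3 − 3 = 0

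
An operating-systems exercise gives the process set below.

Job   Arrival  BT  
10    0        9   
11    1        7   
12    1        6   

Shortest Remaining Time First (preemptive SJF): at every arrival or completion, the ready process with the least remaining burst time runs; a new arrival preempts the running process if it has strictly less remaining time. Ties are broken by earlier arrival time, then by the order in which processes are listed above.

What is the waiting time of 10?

13

Timeline: | 10 0-1 | 12 1-7 | 11 7-14 | 10 14-22 |
Completion: 10=22  11=14  12=7
Turnaround (C−A): 10=22  11=13  12=6
Waiting(10) = turnaround − burst = 22 − 9 = 13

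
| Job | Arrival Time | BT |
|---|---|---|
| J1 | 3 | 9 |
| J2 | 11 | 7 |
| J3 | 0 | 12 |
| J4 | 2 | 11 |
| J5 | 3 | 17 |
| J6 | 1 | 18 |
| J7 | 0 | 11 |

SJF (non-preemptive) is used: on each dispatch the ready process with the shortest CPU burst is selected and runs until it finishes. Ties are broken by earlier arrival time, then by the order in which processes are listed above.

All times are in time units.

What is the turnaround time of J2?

Gantt: | J7 0-11 | J2 11-18 | J1 18-27 | J4 27-38 | J3 38-50 | J5 50-67 | J6 67-85 |
Completion: J1=27  J2=18  J3=50  J4=38  J5=67  J6=85  J7=11
Turnaround (C−A): J1=24  J2=7  J3=50  J4=36  J5=64  J6=84  J7=11
Turnaround(J2) = completion − arrival = 18 − 11 = 7

7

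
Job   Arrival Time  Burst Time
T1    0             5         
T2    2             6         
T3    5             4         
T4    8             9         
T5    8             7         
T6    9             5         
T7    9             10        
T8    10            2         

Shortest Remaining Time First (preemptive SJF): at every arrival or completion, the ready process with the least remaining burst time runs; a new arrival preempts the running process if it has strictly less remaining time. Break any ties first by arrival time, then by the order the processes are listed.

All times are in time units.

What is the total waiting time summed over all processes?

80

Schedule: | T1 0-5 | T3 5-9 | T6 9-10 | T8 10-12 | T6 12-16 | T2 16-22 | T5 22-29 | T4 29-38 | T7 38-48 |
Completion: T1=5  T2=22  T3=9  T4=38  T5=29  T6=16  T7=48  T8=12
Turnaround (C−A): T1=5  T2=20  T3=4  T4=30  T5=21  T6=7  T7=39  T8=2
Waiting = turnaround − burst: T1=0, T2=14, T3=0, T4=21, T5=14, T6=2, T7=29, T8=0
Total waiting = 0 + 14 + 0 + 21 + 14 + 2 + 29 + 0 = 80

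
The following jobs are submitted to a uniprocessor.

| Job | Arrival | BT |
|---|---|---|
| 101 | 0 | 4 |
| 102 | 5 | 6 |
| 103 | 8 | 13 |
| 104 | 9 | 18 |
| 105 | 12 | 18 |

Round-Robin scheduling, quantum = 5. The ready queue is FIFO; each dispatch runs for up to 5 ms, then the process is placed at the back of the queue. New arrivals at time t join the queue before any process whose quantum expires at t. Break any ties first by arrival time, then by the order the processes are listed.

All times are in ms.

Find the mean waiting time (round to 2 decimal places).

Timeline: | 101 0-4 | idle 4-5 | 102 5-10 | 103 10-15 | 104 15-20 | 102 20-21 | 105 21-26 | 103 26-31 | 104 31-36 | 105 36-41 | 103 41-44 | 104 44-49 | 105 49-54 | 104 54-57 | 105 57-60 |
Completion: 101=4  102=21  103=44  104=57  105=60
Waiting times: 101=0, 102=10, 103=23, 104=30, 105=30
Average waiting = (0+10+23+30+30) / 5 = 93/5 = 18.60

18.60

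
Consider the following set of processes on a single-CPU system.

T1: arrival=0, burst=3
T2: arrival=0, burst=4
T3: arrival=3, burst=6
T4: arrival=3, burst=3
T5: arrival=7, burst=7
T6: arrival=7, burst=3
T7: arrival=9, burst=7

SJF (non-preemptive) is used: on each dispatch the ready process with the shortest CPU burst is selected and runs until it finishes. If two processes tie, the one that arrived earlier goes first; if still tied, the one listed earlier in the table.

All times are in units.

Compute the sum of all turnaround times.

81

Gantt: | T1 0-3 | T4 3-6 | T2 6-10 | T6 10-13 | T3 13-19 | T5 19-26 | T7 26-33 |
Completion: T1=3  T2=10  T3=19  T4=6  T5=26  T6=13  T7=33
Turnaround (C−A): T1=3  T2=10  T3=16  T4=3  T5=19  T6=6  T7=24
Turnaround = completion − arrival: T1=3, T2=10, T3=16, T4=3, T5=19, T6=6, T7=24
Total turnaround = 3 + 10 + 16 + 3 + 19 + 6 + 24 = 81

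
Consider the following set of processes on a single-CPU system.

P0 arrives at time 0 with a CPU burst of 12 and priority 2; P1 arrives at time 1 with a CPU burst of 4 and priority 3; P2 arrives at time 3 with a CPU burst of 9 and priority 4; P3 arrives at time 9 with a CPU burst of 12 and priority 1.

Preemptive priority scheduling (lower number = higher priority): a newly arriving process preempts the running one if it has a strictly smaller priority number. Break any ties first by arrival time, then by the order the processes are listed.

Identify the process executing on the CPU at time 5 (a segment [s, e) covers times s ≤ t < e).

Schedule: | P0 0-9 | P3 9-21 | P0 21-24 | P1 24-28 | P2 28-37 |
Completion: P0=24  P1=28  P2=37  P3=21
Turnaround (C−A): P0=24  P1=27  P2=34  P3=12

P0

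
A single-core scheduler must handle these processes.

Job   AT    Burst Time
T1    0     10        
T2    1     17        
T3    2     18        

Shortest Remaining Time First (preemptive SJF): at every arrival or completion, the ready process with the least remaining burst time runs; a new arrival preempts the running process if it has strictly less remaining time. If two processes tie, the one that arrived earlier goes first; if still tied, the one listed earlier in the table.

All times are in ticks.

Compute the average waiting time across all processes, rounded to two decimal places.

11.33

Gantt: | T1 0-10 | T2 10-27 | T3 27-45 |
Completion: T1=10  T2=27  T3=45
Turnaround (C−A): T1=10  T2=26  T3=43
Waiting times: T1=0, T2=9, T3=25
Average waiting = (0+9+25) / 3 = 34/3 = 11.33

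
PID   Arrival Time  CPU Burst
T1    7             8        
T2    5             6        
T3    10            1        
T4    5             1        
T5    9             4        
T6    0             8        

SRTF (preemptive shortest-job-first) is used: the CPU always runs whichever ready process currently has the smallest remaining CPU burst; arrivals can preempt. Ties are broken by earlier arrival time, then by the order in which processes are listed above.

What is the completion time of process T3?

11

Gantt: | T6 0-5 | T4 5-6 | T6 6-9 | T5 9-10 | T3 10-11 | T5 11-14 | T2 14-20 | T1 20-28 |
Completion: T1=28  T2=20  T3=11  T4=6  T5=14  T6=9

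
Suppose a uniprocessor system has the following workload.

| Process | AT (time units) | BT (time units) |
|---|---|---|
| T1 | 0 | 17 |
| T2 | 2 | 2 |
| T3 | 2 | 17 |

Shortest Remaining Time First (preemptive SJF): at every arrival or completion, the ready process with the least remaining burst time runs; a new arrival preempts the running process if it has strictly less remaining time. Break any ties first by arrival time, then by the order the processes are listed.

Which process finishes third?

T3

Schedule: | T1 0-2 | T2 2-4 | T1 4-19 | T3 19-36 |
Completion: T1=19  T2=4  T3=36
Finish order: T2 → T1 → T3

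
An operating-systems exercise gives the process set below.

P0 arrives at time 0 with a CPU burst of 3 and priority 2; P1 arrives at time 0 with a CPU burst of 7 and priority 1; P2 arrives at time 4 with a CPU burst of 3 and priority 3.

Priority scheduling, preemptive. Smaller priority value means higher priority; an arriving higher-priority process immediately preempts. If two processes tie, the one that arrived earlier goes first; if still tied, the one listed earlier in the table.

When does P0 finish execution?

10

Schedule: | P1 0-7 | P0 7-10 | P2 10-13 |
Completion: P0=10  P1=7  P2=13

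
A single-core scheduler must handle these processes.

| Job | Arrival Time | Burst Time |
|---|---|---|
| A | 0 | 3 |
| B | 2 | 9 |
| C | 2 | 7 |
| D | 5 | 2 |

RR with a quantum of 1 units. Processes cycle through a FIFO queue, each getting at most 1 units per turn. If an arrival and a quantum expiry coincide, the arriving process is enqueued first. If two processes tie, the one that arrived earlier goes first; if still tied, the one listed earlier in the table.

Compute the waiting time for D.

4

Schedule: | A 0-2 | B 2-3 | C 3-4 | A 4-5 | B 5-6 | C 6-7 | D 7-8 | B 8-9 | C 9-10 | D 10-11 | B 11-12 | C 12-13 | B 13-14 | C 14-15 | B 15-16 | C 16-17 | B 17-18 | C 18-19 | B 19-21 |
Completion: A=5  B=21  C=19  D=11
Turnaround (C−A): A=5  B=19  C=17  D=6
Waiting(D) = turnaround − burst = 6 − 2 = 4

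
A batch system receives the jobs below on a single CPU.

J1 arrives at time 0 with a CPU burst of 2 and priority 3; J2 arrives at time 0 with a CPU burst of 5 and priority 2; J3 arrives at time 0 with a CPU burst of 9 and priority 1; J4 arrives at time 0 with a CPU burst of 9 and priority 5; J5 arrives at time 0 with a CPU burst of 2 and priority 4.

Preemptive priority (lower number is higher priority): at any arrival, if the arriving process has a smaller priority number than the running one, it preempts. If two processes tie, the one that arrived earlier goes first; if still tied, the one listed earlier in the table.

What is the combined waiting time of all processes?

Schedule: | J3 0-9 | J2 9-14 | J1 14-16 | J5 16-18 | J4 18-27 |
Completion: J1=16  J2=14  J3=9  J4=27  J5=18
Turnaround (C−A): J1=16  J2=14  J3=9  J4=27  J5=18
Waiting = turnaround − burst: J1=14, J2=9, J3=0, J4=18, J5=16
Total waiting = 14 + 9 + 0 + 18 + 16 = 57

57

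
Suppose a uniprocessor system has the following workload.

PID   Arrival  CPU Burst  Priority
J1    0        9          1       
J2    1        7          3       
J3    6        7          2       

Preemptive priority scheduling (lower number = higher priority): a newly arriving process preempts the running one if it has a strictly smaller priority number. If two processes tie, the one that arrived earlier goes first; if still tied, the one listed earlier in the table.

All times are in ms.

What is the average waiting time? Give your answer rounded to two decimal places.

6.00

Timeline: | J1 0-9 | J3 9-16 | J2 16-23 |
Completion: J1=9  J2=23  J3=16
Waiting times: J1=0, J2=15, J3=3
Average waiting = (0+15+3) / 3 = 18/3 = 6.00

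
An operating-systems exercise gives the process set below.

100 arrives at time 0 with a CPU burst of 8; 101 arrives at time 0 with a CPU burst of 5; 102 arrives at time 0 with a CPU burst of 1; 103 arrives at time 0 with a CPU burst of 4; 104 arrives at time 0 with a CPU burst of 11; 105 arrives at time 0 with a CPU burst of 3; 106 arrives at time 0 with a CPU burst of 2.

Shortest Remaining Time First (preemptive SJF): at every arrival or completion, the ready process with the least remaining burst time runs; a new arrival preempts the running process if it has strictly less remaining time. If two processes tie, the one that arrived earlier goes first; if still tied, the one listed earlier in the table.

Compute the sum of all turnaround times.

Schedule: | 102 0-1 | 106 1-3 | 105 3-6 | 103 6-10 | 101 10-15 | 100 15-23 | 104 23-34 |
Completion: 100=23  101=15  102=1  103=10  104=34  105=6  106=3
Turnaround (C−A): 100=23  101=15  102=1  103=10  104=34  105=6  106=3
Turnaround = completion − arrival: 100=23, 101=15, 102=1, 103=10, 104=34, 105=6, 106=3
Total turnaround = 23 + 15 + 1 + 10 + 34 + 6 + 3 = 92

92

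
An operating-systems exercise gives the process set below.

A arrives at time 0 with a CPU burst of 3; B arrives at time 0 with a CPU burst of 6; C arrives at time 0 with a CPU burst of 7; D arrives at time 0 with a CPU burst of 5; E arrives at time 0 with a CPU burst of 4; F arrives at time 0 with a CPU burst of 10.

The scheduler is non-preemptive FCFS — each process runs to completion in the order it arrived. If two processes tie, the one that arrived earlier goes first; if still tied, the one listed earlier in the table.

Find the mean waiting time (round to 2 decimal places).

12.33

Timeline: | A 0-3 | B 3-9 | C 9-16 | D 16-21 | E 21-25 | F 25-35 |
Completion: A=3  B=9  C=16  D=21  E=25  F=35
Turnaround (C−A): A=3  B=9  C=16  D=21  E=25  F=35
Waiting times: A=0, B=3, C=9, D=16, E=21, F=25
Average waiting = (0+3+9+16+21+25) / 6 = 74/6 = 12.33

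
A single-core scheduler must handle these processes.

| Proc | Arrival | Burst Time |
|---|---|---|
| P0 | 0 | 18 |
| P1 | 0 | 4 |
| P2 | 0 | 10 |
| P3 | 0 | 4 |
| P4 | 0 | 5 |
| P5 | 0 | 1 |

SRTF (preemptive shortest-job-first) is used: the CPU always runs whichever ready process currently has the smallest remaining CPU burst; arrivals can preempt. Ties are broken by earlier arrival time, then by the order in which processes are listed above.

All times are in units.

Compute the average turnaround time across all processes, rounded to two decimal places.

Gantt: | P5 0-1 | P1 1-5 | P3 5-9 | P4 9-14 | P2 14-24 | P0 24-42 |
Completion: P0=42  P1=5  P2=24  P3=9  P4=14  P5=1
Turnaround (C−A): P0=42  P1=5  P2=24  P3=9  P4=14  P5=1
Turnaround times: P0=42, P1=5, P2=24, P3=9, P4=14, P5=1
Average turnaround = (42+5+24+9+14+1) / 6 = 95/6 = 15.83

15.83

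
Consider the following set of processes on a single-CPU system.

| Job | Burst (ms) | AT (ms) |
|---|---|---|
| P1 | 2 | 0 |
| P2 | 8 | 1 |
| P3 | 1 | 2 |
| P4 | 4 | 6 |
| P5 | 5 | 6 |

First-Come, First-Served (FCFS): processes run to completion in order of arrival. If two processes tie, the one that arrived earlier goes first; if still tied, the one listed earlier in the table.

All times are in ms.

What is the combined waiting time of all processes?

Timeline: | P1 0-2 | P2 2-10 | P3 10-11 | P4 11-15 | P5 15-20 |
Completion: P1=2  P2=10  P3=11  P4=15  P5=20
Turnaround (C−A): P1=2  P2=9  P3=9  P4=9  P5=14
Waiting = turnaround − burst: P1=0, P2=1, P3=8, P4=5, P5=9
Total waiting = 0 + 1 + 8 + 5 + 9 = 23

23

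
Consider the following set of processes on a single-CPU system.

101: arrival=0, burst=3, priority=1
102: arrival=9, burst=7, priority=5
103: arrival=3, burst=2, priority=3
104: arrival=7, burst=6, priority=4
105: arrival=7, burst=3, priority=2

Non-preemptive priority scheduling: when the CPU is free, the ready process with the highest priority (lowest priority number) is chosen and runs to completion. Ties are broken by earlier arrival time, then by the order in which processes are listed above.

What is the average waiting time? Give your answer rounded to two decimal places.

Schedule: | 101 0-3 | 103 3-5 | idle 5-7 | 105 7-10 | 104 10-16 | 102 16-23 |
Completion: 101=3  102=23  103=5  104=16  105=10
Turnaround (C−A): 101=3  102=14  103=2  104=9  105=3
Waiting times: 101=0, 102=7, 103=0, 104=3, 105=0
Average waiting = (0+7+0+3+0) / 5 = 10/5 = 2.00

2.00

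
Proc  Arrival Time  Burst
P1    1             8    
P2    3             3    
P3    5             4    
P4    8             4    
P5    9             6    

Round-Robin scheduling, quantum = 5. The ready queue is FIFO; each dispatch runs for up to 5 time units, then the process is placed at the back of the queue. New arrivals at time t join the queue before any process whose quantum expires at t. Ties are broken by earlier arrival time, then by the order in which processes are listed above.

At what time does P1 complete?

Gantt: | idle 0-1 | P1 1-6 | P2 6-9 | P3 9-13 | P1 13-16 | P4 16-20 | P5 20-26 |
Completion: P1=16  P2=9  P3=13  P4=20  P5=26

16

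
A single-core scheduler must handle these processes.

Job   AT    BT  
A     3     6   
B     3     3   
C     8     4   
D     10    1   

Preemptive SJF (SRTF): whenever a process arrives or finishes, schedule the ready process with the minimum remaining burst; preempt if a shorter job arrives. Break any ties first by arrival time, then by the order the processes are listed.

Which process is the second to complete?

D

Gantt: | idle 0-3 | B 3-6 | A 6-10 | D 10-11 | A 11-13 | C 13-17 |
Completion: A=13  B=6  C=17  D=11
Turnaround (C−A): A=10  B=3  C=9  D=1
Finish order: B → D → A → C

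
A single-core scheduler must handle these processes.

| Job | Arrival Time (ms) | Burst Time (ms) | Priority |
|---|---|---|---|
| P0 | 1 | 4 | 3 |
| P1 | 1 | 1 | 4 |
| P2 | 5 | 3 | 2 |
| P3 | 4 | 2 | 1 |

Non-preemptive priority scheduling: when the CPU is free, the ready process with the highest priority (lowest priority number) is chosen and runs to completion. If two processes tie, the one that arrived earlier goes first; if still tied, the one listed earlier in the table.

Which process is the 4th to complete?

P1

Schedule: | idle 0-1 | P0 1-5 | P3 5-7 | P2 7-10 | P1 10-11 |
Completion: P0=5  P1=11  P2=10  P3=7
Turnaround (C−A): P0=4  P1=10  P2=5  P3=3
Finish order: P0 → P3 → P2 → P1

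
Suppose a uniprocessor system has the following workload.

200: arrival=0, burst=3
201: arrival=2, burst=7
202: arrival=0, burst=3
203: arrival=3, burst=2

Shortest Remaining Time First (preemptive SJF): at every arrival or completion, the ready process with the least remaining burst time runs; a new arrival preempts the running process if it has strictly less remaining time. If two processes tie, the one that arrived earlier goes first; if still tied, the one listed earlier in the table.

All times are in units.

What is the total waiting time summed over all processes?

11

Gantt: | 200 0-3 | 203 3-5 | 202 5-8 | 201 8-15 |
Completion: 200=3  201=15  202=8  203=5
Turnaround (C−A): 200=3  201=13  202=8  203=2
Waiting = turnaround − burst: 200=0, 201=6, 202=5, 203=0
Total waiting = 0 + 6 + 5 + 0 = 11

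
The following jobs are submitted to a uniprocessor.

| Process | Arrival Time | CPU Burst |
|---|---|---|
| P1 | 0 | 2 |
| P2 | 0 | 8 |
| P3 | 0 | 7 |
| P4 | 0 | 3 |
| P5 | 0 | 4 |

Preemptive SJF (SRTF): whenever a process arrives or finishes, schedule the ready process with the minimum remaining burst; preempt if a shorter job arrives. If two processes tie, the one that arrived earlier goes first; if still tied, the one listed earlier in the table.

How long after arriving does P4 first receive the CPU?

2

Schedule: | P1 0-2 | P4 2-5 | P5 5-9 | P3 9-16 | P2 16-24 |
Completion: P1=2  P2=24  P3=16  P4=5  P5=9
Response(P4) = first start − arrival = 2 − 0 = 2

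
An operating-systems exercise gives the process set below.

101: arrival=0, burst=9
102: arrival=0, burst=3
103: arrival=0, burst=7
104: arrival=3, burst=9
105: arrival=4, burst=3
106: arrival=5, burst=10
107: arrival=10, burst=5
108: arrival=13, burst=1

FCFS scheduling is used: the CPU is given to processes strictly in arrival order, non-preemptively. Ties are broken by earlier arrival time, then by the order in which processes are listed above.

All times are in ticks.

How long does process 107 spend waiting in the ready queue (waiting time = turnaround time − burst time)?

31

Timeline: | 101 0-9 | 102 9-12 | 103 12-19 | 104 19-28 | 105 28-31 | 106 31-41 | 107 41-46 | 108 46-47 |
Completion: 101=9  102=12  103=19  104=28  105=31  106=41  107=46  108=47
Waiting(107) = turnaround − burst = 36 − 5 = 31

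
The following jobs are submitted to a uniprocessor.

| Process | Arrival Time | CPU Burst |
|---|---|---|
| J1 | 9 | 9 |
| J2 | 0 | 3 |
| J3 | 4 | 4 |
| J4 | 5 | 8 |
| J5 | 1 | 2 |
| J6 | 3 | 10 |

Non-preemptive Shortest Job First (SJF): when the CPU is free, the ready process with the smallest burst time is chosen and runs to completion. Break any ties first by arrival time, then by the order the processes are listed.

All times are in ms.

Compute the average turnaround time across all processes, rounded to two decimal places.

Schedule: | J2 0-3 | J5 3-5 | J3 5-9 | J4 9-17 | J1 17-26 | J6 26-36 |
Completion: J1=26  J2=3  J3=9  J4=17  J5=5  J6=36
Turnaround (C−A): J1=17  J2=3  J3=5  J4=12  J5=4  J6=33
Turnaround times: J1=17, J2=3, J3=5, J4=12, J5=4, J6=33
Average turnaround = (17+3+5+12+4+33) / 6 = 74/6 = 12.33

12.33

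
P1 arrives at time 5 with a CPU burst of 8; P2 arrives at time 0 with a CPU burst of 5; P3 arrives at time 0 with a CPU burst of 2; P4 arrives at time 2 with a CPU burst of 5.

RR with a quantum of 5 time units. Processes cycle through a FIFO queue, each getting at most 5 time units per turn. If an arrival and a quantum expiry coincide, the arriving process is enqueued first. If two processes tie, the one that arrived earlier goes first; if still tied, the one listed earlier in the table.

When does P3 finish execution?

Timeline: | P2 0-5 | P3 5-7 | P4 7-12 | P1 12-20 |
Completion: P1=20  P2=5  P3=7  P4=12
Turnaround (C−A): P1=15  P2=5  P3=7  P4=10

7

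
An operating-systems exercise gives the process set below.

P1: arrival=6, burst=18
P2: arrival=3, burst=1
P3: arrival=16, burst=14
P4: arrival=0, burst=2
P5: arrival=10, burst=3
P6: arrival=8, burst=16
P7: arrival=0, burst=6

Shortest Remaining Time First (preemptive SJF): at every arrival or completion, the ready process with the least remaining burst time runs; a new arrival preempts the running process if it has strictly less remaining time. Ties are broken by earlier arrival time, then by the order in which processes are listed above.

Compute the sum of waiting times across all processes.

55

Timeline: | P4 0-2 | P7 2-3 | P2 3-4 | P7 4-9 | P6 9-10 | P5 10-13 | P6 13-28 | P3 28-42 | P1 42-60 |
Completion: P1=60  P2=4  P3=42  P4=2  P5=13  P6=28  P7=9
Turnaround (C−A): P1=54  P2=1  P3=26  P4=2  P5=3  P6=20  P7=9
Waiting = turnaround − burst: P1=36, P2=0, P3=12, P4=0, P5=0, P6=4, P7=3
Total waiting = 36 + 0 + 12 + 0 + 0 + 4 + 3 = 55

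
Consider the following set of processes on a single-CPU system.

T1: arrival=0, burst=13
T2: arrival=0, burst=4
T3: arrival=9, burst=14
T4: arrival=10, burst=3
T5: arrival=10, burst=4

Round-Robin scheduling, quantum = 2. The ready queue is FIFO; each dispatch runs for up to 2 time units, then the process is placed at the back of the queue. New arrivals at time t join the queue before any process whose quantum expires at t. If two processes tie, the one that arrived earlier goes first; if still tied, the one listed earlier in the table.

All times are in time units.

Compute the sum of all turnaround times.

Schedule: | T1 0-2 | T2 2-4 | T1 4-6 | T2 6-8 | T1 8-10 | T3 10-12 | T4 12-14 | T5 14-16 | T1 16-18 | T3 18-20 | T4 20-21 | T5 21-23 | T1 23-25 | T3 25-27 | T1 27-29 | T3 29-31 | T1 31-32 | T3 32-38 |
Completion: T1=32  T2=8  T3=38  T4=21  T5=23
Turnaround (C−A): T1=32  T2=8  T3=29  T4=11  T5=13
Turnaround = completion − arrival: T1=32, T2=8, T3=29, T4=11, T5=13
Total turnaround = 32 + 8 + 29 + 11 + 13 = 93

93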